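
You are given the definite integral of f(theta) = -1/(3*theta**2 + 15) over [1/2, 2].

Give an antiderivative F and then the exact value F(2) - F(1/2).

Antiderivative: F(theta) = -sqrt(5)*atan(sqrt(5)*theta/5)/15; value = -sqrt(5)*atan(2*sqrt(5)/5)/15 + sqrt(5)*atan(sqrt(5)/10)/15

Any candidate F(theta) must reproduce f(theta) exactly when differentiated.
F(theta) = -sqrt(5)*atan(sqrt(5)*theta/5)/15 is an antiderivative of f.
Check: d/dtheta[-sqrt(5)*atan(sqrt(5)*theta/5)/15] = -1/(3*theta**2 + 15) = f(theta).
F(2) = -sqrt(5)*atan(2*sqrt(5)/5)/15; F(1/2) = -sqrt(5)*atan(sqrt(5)/10)/15.
Integral = F(2) - F(1/2) = -sqrt(5)*atan(2*sqrt(5)/5)/15 + sqrt(5)*atan(sqrt(5)/10)/15.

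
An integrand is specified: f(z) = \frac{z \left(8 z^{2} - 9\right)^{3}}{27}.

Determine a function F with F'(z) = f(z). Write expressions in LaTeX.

An antiderivative is F(z) = \frac{64 z^{8}}{27} - \frac{32 z^{6}}{3} + 18 z^{4} - \frac{27 z^{2}}{2}.

The substitution u = \frac{4 z^{2}}{3} - \frac{3}{2} works: f is exactly (dF/du)*(du/dz) for that inner function.
Check: d/dz[\frac{64 z^{8}}{27} - \frac{32 z^{6}}{3} + 18 z^{4} - \frac{27 z^{2}}{2}] = \frac{512 z^{7}}{27} - 64 z^{5} + 72 z^{3} - 27 z, which equals f(z).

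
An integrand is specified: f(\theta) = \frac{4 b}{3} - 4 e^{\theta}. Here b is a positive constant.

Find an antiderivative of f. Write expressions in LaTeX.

Check any antiderivative F(\theta) by computing F'(\theta) and comparing it with f(\theta).
Check: d/d\theta[\frac{4 \left(b \theta - 3 e^{\theta}\right)}{3}] = \frac{4 b}{3} - 4 e^{\theta} = f(\theta).

An antiderivative is F(\theta) = \frac{4 \left(b \theta - 3 e^{\theta}\right)}{3}.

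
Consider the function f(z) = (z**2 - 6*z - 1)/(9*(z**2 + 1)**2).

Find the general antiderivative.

F(z) = (3 - z)/(9*z**2 + 9) + C

f has the shape u'v + uv' for u = 1/(3*z**2 + 3) and v = 1 - z/3 — it is the derivative of the product u*v.
Check: d/dz[(3 - z)/(9*z**2 + 9)] = (z**2 - 6*z - 1)/(9*z**4 + 18*z**2 + 9), which equals f(z).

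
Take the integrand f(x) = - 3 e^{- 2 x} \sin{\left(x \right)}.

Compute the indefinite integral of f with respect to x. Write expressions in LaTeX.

Recover f(x) by differentiating a candidate F(x); any mismatch rules it out.
Check: d/dx[\frac{3 \left(2 \sin{\left(x \right)} + \cos{\left(x \right)}\right) e^{- 2 x}}{5}] = - 3 e^{- 2 x} \sin{\left(x \right)} = f(x).

F(x) = \frac{3 \left(2 \sin{\left(x \right)} + \cos{\left(x \right)}\right) e^{- 2 x}}{5} + C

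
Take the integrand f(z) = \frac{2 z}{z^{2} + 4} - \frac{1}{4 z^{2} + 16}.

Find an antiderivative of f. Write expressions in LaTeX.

An antiderivative is F(z) = \log{\left(z^{2} + 4 \right)} - \frac{\operatorname{atan}{\left(\frac{z}{2} \right)}}{8}.

The integrand splits into summands that can be handled one at a time.
Check: d/dz[\log{\left(z^{2} + 4 \right)} - \frac{\operatorname{atan}{\left(\frac{z}{2} \right)}}{8}] = \frac{8 z - 1}{4 z^{2} + 16}, which equals f(z).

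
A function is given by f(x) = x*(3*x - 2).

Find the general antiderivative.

F(x) = x**2*(x - 1) + C

Since d/dx undoes antidifferentiation here, F'(x) = f(x) is required of F(x).
Check: d/dx[x**2*(x - 1)] = 3*x**2 - 2*x, which equals f(x).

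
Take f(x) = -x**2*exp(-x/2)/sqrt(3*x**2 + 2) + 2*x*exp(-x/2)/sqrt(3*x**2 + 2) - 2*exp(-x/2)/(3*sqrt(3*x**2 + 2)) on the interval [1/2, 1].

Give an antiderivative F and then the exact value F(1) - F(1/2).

Antiderivative: F(x) = 2*sqrt(3*x**2 + 2)*exp(-x/2)/3; value = -sqrt(11)*exp(-1/4)/3 + 2*sqrt(5)*exp(-1/2)/3

Recognize the product-rule pattern: f = u'v + uv' with u = 2*sqrt(3*x**2 + 2)/3, v = exp(-x/2), so integration by parts undoes it.
F(x) = 2*sqrt(3*x**2 + 2)*exp(-x/2)/3 is an antiderivative of f.
Check: d/dx[2*sqrt(3*x**2 + 2)*exp(-x/2)/3] = (-3*x**2 + 6*x - 2)*exp(-x/2)/(3*sqrt(3*x**2 + 2)), which equals f(x).
F(1) = 2*sqrt(5)*exp(-1/2)/3; F(1/2) = sqrt(11)*exp(-1/4)/3.
Integral = F(1) - F(1/2) = -sqrt(11)*exp(-1/4)/3 + 2*sqrt(5)*exp(-1/2)/3.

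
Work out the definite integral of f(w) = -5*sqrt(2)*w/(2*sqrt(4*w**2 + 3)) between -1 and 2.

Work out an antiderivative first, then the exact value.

Antiderivative: F(w) = -5*sqrt(2)*sqrt(4*w**2 + 3)/8; value = -5*sqrt(38)/8 + 5*sqrt(14)/8

f matches the chain-rule pattern g'(h)*h' with inner function h(w) = 2*w**2 + 3/2; substituting u = h(w) collapses the integral.
F(w) = -5*sqrt(2)*sqrt(4*w**2 + 3)/8 is an antiderivative of f.
Check: d/dw[-5*sqrt(2)*sqrt(4*w**2 + 3)/8] = -5*sqrt(2)*w/(2*sqrt(4*w**2 + 3)) = f(w).
F(2) = -5*sqrt(38)/8; F(-1) = -5*sqrt(14)/8.
Integral = F(2) - F(-1) = -5*sqrt(38)/8 + 5*sqrt(14)/8.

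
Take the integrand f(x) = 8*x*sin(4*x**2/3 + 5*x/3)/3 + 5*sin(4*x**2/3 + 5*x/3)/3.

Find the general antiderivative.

F(x) = -cos(4*x**2/3 + 5*x/3) + C

f matches the chain-rule pattern g'(h)*h' with inner function h(x) = 4*x**2/3 + 5*x/3; substituting u = h(x) collapses the integral.
Check: d/dx[-cos(4*x**2/3 + 5*x/3)] = 8*x*sin(4*x**2/3 + 5*x/3)/3 + 5*sin(4*x**2/3 + 5*x/3)/3 = f(x).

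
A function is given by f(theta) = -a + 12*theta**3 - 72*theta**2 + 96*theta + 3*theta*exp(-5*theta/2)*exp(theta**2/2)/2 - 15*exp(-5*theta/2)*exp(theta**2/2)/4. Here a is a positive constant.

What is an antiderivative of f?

An antiderivative is F(theta) = -a*theta + 3*(-theta**2 + 4*theta)**2 + 3*exp(theta**2/2 - 5*theta/2)/2.

The integrand splits into summands that can be handled one at a time.
Check: d/dtheta[-a*theta + 3*(-theta**2 + 4*theta)**2 + 3*exp(theta**2/2 - 5*theta/2)/2] = -a + 12*theta**3 - 72*theta**2 + 96*theta + 3*theta*exp(-5*theta/2)*exp(theta**2/2)/2 - 15*exp(-5*theta/2)*exp(theta**2/2)/4 = f(theta).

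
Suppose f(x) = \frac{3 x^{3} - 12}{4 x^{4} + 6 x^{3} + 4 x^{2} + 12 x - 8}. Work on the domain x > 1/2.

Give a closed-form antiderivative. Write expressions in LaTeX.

An antiderivative is F(x) = - \frac{31 \log{\left(x - \frac{1}{2} \right)}}{60} + \frac{3 \log{\left(x + 2 \right)}}{5} + \frac{\log{\left(x^{2} + 2 \right)}}{3} + \frac{\sqrt{2} \operatorname{atan}{\left(\frac{\sqrt{2} x}{2} \right)}}{6}.

Factor the denominator (2 \left(x + 2\right) \left(2 x - 1\right) \left(x^{2} + 2\right)) and decompose: f = \frac{2 x + 1}{3 \left(x^{2} + 2\right)} - \frac{31}{30 \left(2 x - 1\right)} + \frac{3}{5 \left(x + 2\right)}; each piece integrates to a log, atan, or power term.
Check: d/dx[- \frac{31 \log{\left(x - \frac{1}{2} \right)}}{60} + \frac{3 \log{\left(x + 2 \right)}}{5} + \frac{\log{\left(x^{2} + 2 \right)}}{3} + \frac{\sqrt{2} \operatorname{atan}{\left(\frac{\sqrt{2} x}{2} \right)}}{6}] = \frac{3 x^{3} - 12}{4 x^{4} + 6 x^{3} + 4 x^{2} + 12 x - 8} = f(x).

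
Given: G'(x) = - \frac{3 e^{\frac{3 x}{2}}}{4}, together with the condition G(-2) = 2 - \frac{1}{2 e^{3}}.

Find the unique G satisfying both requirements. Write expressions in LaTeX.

G(x) = \frac{4 - e^{\frac{3 x}{2}}}{2}

The proposed G(x) is checked by its d/dx: the result must match the given G'(x).
A general antiderivative is - \frac{e^{\frac{3 x}{2}}}{2} + C.
The condition gives C = 2 - \frac{1}{2 e^{3}} - (- \frac{1}{2 e^{3}}) = 2.
So G(x) = \frac{4 - e^{\frac{3 x}{2}}}{2}.
Check: d/dx[\frac{4 - e^{\frac{3 x}{2}}}{2}] = - \frac{3 e^{\frac{3 x}{2}}}{4} = G'(x).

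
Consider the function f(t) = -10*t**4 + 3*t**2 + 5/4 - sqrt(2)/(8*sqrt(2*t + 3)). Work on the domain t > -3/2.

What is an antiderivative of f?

An antiderivative is F(t) = -(16*t**5 - 8*t**3 - 10*t + sqrt(2)*sqrt(2*t + 3))/8.

The integrand splits into summands that can be handled one at a time.
Check: d/dt[-(16*t**5 - 8*t**3 - 10*t + sqrt(2)*sqrt(2*t + 3))/8] = (-80*t**4*sqrt(2*t + 3) + 24*t**2*sqrt(2*t + 3) + 10*sqrt(2*t + 3) - sqrt(2))/(8*sqrt(2*t + 3)), which equals f(t).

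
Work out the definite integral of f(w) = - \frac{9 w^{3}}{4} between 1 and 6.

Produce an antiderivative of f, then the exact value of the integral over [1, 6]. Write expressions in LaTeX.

Whatever form F(w) takes, F'(w) = f(w) is non-negotiable.
F(w) = - \frac{9 w^{4}}{16} is an antiderivative of f.
Check: d/dw[- \frac{9 w^{4}}{16}] = - \frac{9 w^{3}}{4} = f(w).
F(6) = -729; F(1) = - \frac{9}{16}.
Integral = F(6) - F(1) = - \frac{11655}{16}.

Antiderivative: F(w) = - \frac{9 w^{4}}{16}; value = - \frac{11655}{16}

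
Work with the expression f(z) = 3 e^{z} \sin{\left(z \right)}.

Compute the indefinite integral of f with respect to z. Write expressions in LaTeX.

F(z) = - \frac{3 \left(- \sin{\left(z \right)} + \cos{\left(z \right)}\right) e^{z}}{2} + C

Check any antiderivative F(z) by computing F'(z) and comparing it with f(z).
Check: d/dz[- \frac{3 \left(- \sin{\left(z \right)} + \cos{\left(z \right)}\right) e^{z}}{2}] = 3 e^{z} \sin{\left(z \right)} = f(z).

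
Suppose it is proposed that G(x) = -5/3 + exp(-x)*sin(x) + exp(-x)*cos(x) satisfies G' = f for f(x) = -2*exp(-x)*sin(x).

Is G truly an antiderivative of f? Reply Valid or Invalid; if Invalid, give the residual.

d/dx[G] = -2*exp(-x)*sin(x)
This equals f(x) exactly, so the claim holds.

Valid: G'(x) = f(x).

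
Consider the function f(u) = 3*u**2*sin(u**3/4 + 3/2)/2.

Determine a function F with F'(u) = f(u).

An antiderivative is F(u) = -2*cos(u**3/4 + 3/2).

f matches the chain-rule pattern g'(h)*h' with inner function h(u) = u**3/4 + 3/2; substituting w = h(u) collapses the integral.
Check: d/du[-2*cos(u**3/4 + 3/2)] = 3*u**2*sin(u**3/4 + 3/2)/2 = f(u).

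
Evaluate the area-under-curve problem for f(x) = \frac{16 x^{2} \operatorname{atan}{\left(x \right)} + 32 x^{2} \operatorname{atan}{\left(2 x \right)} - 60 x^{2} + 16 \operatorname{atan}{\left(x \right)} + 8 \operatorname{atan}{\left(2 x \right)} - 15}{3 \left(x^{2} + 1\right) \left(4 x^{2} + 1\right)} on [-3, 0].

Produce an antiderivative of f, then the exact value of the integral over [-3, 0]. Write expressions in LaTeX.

Whatever form F(x) takes, F'(x) = f(x) is non-negotiable.
F(x) = \frac{\left(8 \operatorname{atan}{\left(2 x \right)} - 15\right) \operatorname{atan}{\left(x \right)}}{3} is an antiderivative of f.
Check: d/dx[\frac{\left(8 \operatorname{atan}{\left(2 x \right)} - 15\right) \operatorname{atan}{\left(x \right)}}{3}] = \frac{16 x^{2} \operatorname{atan}{\left(x \right)} + 32 x^{2} \operatorname{atan}{\left(2 x \right)} - 60 x^{2} + 16 \operatorname{atan}{\left(x \right)} + 8 \operatorname{atan}{\left(2 x \right)} - 15}{12 x^{4} + 15 x^{2} + 3}, which equals f(x).
F(0) = 0; F(-3) = \frac{8 \operatorname{atan}{\left(3 \right)} \operatorname{atan}{\left(6 \right)}}{3} + 5 \operatorname{atan}{\left(3 \right)}.
Integral = F(0) - F(-3) = - 5 \operatorname{atan}{\left(3 \right)} - \frac{8 \operatorname{atan}{\left(3 \right)} \operatorname{atan}{\left(6 \right)}}{3}.

Antiderivative: F(x) = \frac{\left(8 \operatorname{atan}{\left(2 x \right)} - 15\right) \operatorname{atan}{\left(x \right)}}{3}; value = - 5 \operatorname{atan}{\left(3 \right)} - \frac{8 \operatorname{atan}{\left(3 \right)} \operatorname{atan}{\left(6 \right)}}{3}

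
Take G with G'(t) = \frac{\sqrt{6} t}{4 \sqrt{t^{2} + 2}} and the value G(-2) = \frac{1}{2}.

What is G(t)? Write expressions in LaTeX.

G'(t) matches the chain-rule pattern g'(h)*h' with inner function h(t) = \frac{3 t^{2}}{2} + 3; substituting u = h(t) collapses the integral.
A general antiderivative is \frac{\sqrt{\frac{3 t^{2}}{2} + 3}}{2} + C.
The condition gives C = \frac{1}{2} - (\frac{3}{2}) = -1.
So G(t) = \frac{\sqrt{\frac{3 t^{2}}{2} + 3}}{2} - 1.
Check: d/dt[\frac{\sqrt{\frac{3 t^{2}}{2} + 3}}{2} - 1] = \frac{\sqrt{6} t}{4 \sqrt{t^{2} + 2}} = G'(t).

G(t) = \frac{\sqrt{\frac{3 t^{2}}{2} + 3}}{2} - 1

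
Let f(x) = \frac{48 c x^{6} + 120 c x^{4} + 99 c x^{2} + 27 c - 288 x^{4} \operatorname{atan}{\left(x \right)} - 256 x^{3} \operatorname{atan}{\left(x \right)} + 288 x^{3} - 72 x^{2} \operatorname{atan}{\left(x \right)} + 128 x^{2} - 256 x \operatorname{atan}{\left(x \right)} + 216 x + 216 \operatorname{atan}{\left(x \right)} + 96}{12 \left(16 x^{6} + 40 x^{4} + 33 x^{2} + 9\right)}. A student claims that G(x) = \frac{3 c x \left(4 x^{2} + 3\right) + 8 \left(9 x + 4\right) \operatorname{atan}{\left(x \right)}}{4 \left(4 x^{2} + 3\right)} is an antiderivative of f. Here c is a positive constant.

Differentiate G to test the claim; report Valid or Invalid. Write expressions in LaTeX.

d/dx[G] = \frac{48 c x^{6} + 120 c x^{4} + 99 c x^{2} + 27 c - 288 x^{4} \operatorname{atan}{\left(x \right)} - 256 x^{3} \operatorname{atan}{\left(x \right)} + 288 x^{3} - 72 x^{2} \operatorname{atan}{\left(x \right)} + 128 x^{2} - 256 x \operatorname{atan}{\left(x \right)} + 216 x + 216 \operatorname{atan}{\left(x \right)} + 96}{64 x^{6} + 160 x^{4} + 132 x^{2} + 36}
d/dx[G] - f(x) = \frac{48 c x^{6} + 120 c x^{4} + 99 c x^{2} + 27 c - 288 x^{4} \operatorname{atan}{\left(x \right)} - 256 x^{3} \operatorname{atan}{\left(x \right)} + 288 x^{3} - 72 x^{2} \operatorname{atan}{\left(x \right)} + 128 x^{2} - 256 x \operatorname{atan}{\left(x \right)} + 216 x + 216 \operatorname{atan}{\left(x \right)} + 96}{96 x^{6} + 240 x^{4} + 198 x^{2} + 54} != 0.

Invalid: d/dx[G] - f = \frac{48 c x^{6} + 120 c x^{4} + 99 c x^{2} + 27 c - 288 x^{4} \operatorname{atan}{\left(x \right)} - 256 x^{3} \operatorname{atan}{\left(x \right)} + 288 x^{3} - 72 x^{2} \operatorname{atan}{\left(x \right)} + 128 x^{2} - 256 x \operatorname{atan}{\left(x \right)} + 216 x + 216 \operatorname{atan}{\left(x \right)} + 96}{96 x^{6} + 240 x^{4} + 198 x^{2} + 54}, which is not 0.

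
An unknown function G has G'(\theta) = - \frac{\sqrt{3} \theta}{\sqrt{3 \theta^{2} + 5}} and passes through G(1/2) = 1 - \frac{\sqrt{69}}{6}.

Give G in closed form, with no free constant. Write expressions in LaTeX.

G(\theta) = \frac{- \sqrt{3} \sqrt{3 \theta^{2} + 5} + 3}{3}

G'(\theta) matches the chain-rule pattern g'(h)*h' with inner function h(\theta) = \theta^{2} + \frac{5}{3}; substituting u = h(\theta) collapses the integral.
A general antiderivative is - \sqrt{\theta^{2} + \frac{5}{3}} + C.
The condition gives C = 1 - \frac{\sqrt{69}}{6} - (- \frac{\sqrt{69}}{6}) = 1.
So G(\theta) = \frac{- \sqrt{3} \sqrt{3 \theta^{2} + 5} + 3}{3}.
Check: d/d\theta[\frac{- \sqrt{3} \sqrt{3 \theta^{2} + 5} + 3}{3}] = - \frac{\sqrt{3} \theta}{\sqrt{3 \theta^{2} + 5}} = G'(\theta).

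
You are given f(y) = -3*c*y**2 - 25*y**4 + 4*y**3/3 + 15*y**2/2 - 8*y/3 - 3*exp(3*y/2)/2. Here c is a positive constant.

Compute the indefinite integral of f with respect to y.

F(y) = -c*y**3 - 5*y**5 + y**4/3 + 5*y**3/2 - 4*y**2/3 - exp(3*y/2) + C

Integrate term by term and add the pieces.
Check: d/dy[-c*y**3 - 5*y**5 + y**4/3 + 5*y**3/2 - 4*y**2/3 - exp(3*y/2)] = -3*c*y**2 - 25*y**4 + 4*y**3/3 + 15*y**2/2 - 8*y/3 - 3*exp(3*y/2)/2 = f(y).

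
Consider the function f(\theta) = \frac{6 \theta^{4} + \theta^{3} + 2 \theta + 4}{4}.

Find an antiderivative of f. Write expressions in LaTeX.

An antiderivative is F(\theta) = \frac{3 \theta^{5}}{10} + \frac{\theta^{4}}{16} + \frac{\theta^{2}}{4} + \theta.

Check any antiderivative F(\theta) by computing F'(\theta) and comparing it with f(\theta).
Check: d/d\theta[\frac{3 \theta^{5}}{10} + \frac{\theta^{4}}{16} + \frac{\theta^{2}}{4} + \theta] = \frac{3 \theta^{4}}{2} + \frac{\theta^{3}}{4} + \frac{\theta}{2} + 1, which equals f(\theta).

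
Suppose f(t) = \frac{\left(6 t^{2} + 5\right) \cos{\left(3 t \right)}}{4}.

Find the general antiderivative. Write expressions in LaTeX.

F(t) = \frac{18 t^{2} \sin{\left(3 t \right)} + 12 t \cos{\left(3 t \right)} + 11 \sin{\left(3 t \right)}}{36} + C

Since d/dt undoes antidifferentiation here, F'(t) = f(t) is required of F(t).
Check: d/dt[\frac{18 t^{2} \sin{\left(3 t \right)} + 12 t \cos{\left(3 t \right)} + 11 \sin{\left(3 t \right)}}{36}] = \frac{3 t^{2} \cos{\left(3 t \right)}}{2} + \frac{5 \cos{\left(3 t \right)}}{4}, which equals f(t).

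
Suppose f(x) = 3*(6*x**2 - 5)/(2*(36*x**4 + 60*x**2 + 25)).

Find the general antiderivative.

F(x) = -3*x/(12*x**2 + 10) + C

Recognize the product-rule pattern: f = u'v + uv' with u = -x/2, v = 1/(2*x**2 + 5/3), so integration by parts undoes it.
Check: d/dx[-3*x/(12*x**2 + 10)] = (18*x**2 - 15)/(72*x**4 + 120*x**2 + 50), which equals f(x).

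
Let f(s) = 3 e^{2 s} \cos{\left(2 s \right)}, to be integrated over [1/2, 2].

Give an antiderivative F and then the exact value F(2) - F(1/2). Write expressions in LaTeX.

Antiderivative: F(s) = \frac{3 \left(\sin{\left(2 s \right)} + \cos{\left(2 s \right)}\right) e^{2 s}}{4}; value = \frac{3 e^{4} \sin{\left(4 \right)}}{4} + \frac{3 e^{4} \cos{\left(4 \right)}}{4} - \frac{3 e \sin{\left(1 \right)}}{4} - \frac{3 e \cos{\left(1 \right)}}{4}

Since d/ds undoes antidifferentiation here, F'(s) = f(s) is required of F(s).
F(s) = \frac{3 \left(\sin{\left(2 s \right)} + \cos{\left(2 s \right)}\right) e^{2 s}}{4} is an antiderivative of f.
Check: d/ds[\frac{3 \left(\sin{\left(2 s \right)} + \cos{\left(2 s \right)}\right) e^{2 s}}{4}] = 3 e^{2 s} \cos{\left(2 s \right)} = f(s).
F(2) = \frac{3 e^{4} \sin{\left(4 \right)}}{4} + \frac{3 e^{4} \cos{\left(4 \right)}}{4}; F(1/2) = \frac{3 e \cos{\left(1 \right)}}{4} + \frac{3 e \sin{\left(1 \right)}}{4}.
Integral = F(2) - F(1/2) = \frac{3 e^{4} \sin{\left(4 \right)}}{4} + \frac{3 e^{4} \cos{\left(4 \right)}}{4} - \frac{3 e \sin{\left(1 \right)}}{4} - \frac{3 e \cos{\left(1 \right)}}{4}.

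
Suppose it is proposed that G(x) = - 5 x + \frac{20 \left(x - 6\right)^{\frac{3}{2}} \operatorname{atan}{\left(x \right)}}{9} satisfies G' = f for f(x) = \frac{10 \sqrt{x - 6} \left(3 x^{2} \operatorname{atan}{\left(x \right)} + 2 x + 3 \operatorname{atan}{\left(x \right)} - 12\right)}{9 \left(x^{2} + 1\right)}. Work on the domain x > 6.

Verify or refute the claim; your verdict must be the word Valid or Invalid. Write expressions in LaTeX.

d/dx[G] = \frac{30 x^{2} \sqrt{x - 6} \operatorname{atan}{\left(x \right)} - 45 x^{2} + 20 x \sqrt{x - 6} + 30 \sqrt{x - 6} \operatorname{atan}{\left(x \right)} - 120 \sqrt{x - 6} - 45}{9 x^{2} + 9}
d/dx[G] - f(x) = -5 != 0.

Invalid: d/dx[G] - f = -5, which is not 0.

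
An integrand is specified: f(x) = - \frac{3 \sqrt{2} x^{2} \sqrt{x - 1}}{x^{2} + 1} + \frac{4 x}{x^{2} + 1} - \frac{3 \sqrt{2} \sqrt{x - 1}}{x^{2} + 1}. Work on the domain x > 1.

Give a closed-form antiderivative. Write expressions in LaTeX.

Integrate term by term and add the pieces.
Check: d/dx[- 2 \left(\sqrt{2} x \sqrt{x - 1} - \sqrt{2} \sqrt{x - 1} - \log{\left(x^{2} + 1 \right)}\right)] = \frac{- 3 \sqrt{2} x^{3} + 3 \sqrt{2} x^{2} + 4 x \sqrt{x - 1} - 3 \sqrt{2} x + 3 \sqrt{2}}{x^{2} \sqrt{x - 1} + \sqrt{x - 1}}, which equals f(x).

An antiderivative is F(x) = - 2 \left(\sqrt{2} x \sqrt{x - 1} - \sqrt{2} \sqrt{x - 1} - \log{\left(x^{2} + 1 \right)}\right).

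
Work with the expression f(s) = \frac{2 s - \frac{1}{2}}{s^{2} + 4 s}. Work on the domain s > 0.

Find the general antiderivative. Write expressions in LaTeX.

F(s) = \frac{- \log{\left(s \right)} + 17 \log{\left(s + 4 \right)}}{8} + C

The denominator factors as 2 s \left(s + 4\right); partial fractions split f into directly integrable pieces: \frac{17}{8 \left(s + 4\right)} - \frac{1}{8 s}.
Check: d/ds[\frac{- \log{\left(s \right)} + 17 \log{\left(s + 4 \right)}}{8}] = \frac{4 s - 1}{2 s^{2} + 8 s}, which equals f(s).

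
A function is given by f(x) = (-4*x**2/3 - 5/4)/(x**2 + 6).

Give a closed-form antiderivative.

A candidate is checked by its d/dx: the result must match f(x).
Check: d/dx[-4*x/3 + 9*sqrt(6)*atan(sqrt(6)*x/6)/8] = (-16*x**2 - 15)/(12*x**2 + 72), which equals f(x).

An antiderivative is F(x) = -4*x/3 + 9*sqrt(6)*atan(sqrt(6)*x/6)/8.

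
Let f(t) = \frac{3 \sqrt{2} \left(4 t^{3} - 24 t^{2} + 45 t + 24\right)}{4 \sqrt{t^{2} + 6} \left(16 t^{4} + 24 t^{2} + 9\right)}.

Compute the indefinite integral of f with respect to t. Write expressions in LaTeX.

F(t) = \frac{2 \left(t - \frac{3}{4}\right) \sqrt{\frac{t^{2}}{2} + 3}}{4 t^{2} + 3} + C

For F(t) to be correct the identity F'(t) - f(t) = 0 must hold.
Check: d/dt[\frac{2 \left(t - \frac{3}{4}\right) \sqrt{\frac{t^{2}}{2} + 3}}{4 t^{2} + 3}] = \frac{12 \sqrt{2} t^{3} - 72 \sqrt{2} t^{2} + 135 \sqrt{2} t + 72 \sqrt{2}}{64 t^{4} \sqrt{t^{2} + 6} + 96 t^{2} \sqrt{t^{2} + 6} + 36 \sqrt{t^{2} + 6}}, which equals f(t).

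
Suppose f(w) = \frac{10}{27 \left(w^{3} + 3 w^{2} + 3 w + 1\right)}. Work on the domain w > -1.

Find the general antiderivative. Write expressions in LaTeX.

F(w) = - \frac{5}{27 w^{2} + 54 w + 27} + C

Recover f(w) by differentiating a candidate F(w); any mismatch rules it out.
Check: d/dw[- \frac{5}{27 w^{2} + 54 w + 27}] = \frac{10}{27 w^{3} + 81 w^{2} + 81 w + 27}, which equals f(w).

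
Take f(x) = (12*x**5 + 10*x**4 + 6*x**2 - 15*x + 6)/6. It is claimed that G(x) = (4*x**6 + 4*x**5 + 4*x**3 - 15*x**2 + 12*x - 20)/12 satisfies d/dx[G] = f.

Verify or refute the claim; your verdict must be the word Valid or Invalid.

Valid - differentiating G returns exactly f.

d/dx[G] = 2*x**5 + 5*x**4/3 + x**2 - 5*x/2 + 1
This equals f(x) exactly, so the claim holds.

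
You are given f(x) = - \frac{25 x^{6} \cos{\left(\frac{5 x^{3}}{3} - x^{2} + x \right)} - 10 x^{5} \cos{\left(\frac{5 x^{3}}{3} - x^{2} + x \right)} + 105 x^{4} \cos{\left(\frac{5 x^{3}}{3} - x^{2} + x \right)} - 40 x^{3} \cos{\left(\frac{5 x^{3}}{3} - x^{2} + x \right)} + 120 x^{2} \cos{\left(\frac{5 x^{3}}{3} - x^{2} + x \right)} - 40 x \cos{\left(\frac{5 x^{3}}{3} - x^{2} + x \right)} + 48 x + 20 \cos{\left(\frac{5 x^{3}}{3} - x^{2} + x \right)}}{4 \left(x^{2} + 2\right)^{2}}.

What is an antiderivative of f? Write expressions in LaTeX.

Since d/dx undoes antidifferentiation here, F'(x) = f(x) is required of F(x).
Check: d/dx[\frac{- 5 \left(x^{2} + 2\right) \sin{\left(\frac{5 x^{3}}{3} - x^{2} + x \right)} + 24}{4 \left(x^{2} + 2\right)}] = \frac{- 25 x^{6} \cos{\left(\frac{5 x^{3}}{3} - x^{2} + x \right)} + 10 x^{5} \cos{\left(\frac{5 x^{3}}{3} - x^{2} + x \right)} - 105 x^{4} \cos{\left(\frac{5 x^{3}}{3} - x^{2} + x \right)} + 40 x^{3} \cos{\left(\frac{5 x^{3}}{3} - x^{2} + x \right)} - 120 x^{2} \cos{\left(\frac{5 x^{3}}{3} - x^{2} + x \right)} + 40 x \cos{\left(\frac{5 x^{3}}{3} - x^{2} + x \right)} - 48 x - 20 \cos{\left(\frac{5 x^{3}}{3} - x^{2} + x \right)}}{4 x^{4} + 16 x^{2} + 16}, which equals f(x).

An antiderivative is F(x) = \frac{- 5 \left(x^{2} + 2\right) \sin{\left(\frac{5 x^{3}}{3} - x^{2} + x \right)} + 24}{4 \left(x^{2} + 2\right)}.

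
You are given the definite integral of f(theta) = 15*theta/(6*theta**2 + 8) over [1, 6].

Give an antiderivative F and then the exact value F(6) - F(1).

Antiderivative: F(theta) = 5*log(theta**2/2 + 2/3)/4; value = -5*log(7/6)/4 + 5*log(56/3)/4

The substitution u = theta**2/2 + 2/3 works: f is exactly (dF/du)*(du/dtheta) for that inner function.
F(theta) = 5*log(theta**2/2 + 2/3)/4 is an antiderivative of f.
Check: d/dtheta[5*log(theta**2/2 + 2/3)/4] = 15*theta/(6*theta**2 + 8) = f(theta).
F(6) = 5*log(56/3)/4; F(1) = 5*log(7/6)/4.
Integral = F(6) - F(1) = -5*log(7/6)/4 + 5*log(56/3)/4.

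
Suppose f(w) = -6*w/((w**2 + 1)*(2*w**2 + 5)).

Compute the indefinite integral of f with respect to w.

F(w) = -log(w**2 + 1) + log(w**2 + 5/2) + C

An antiderivative F(w) passes only if d/dw[F] lands on f(w) exactly.
Check: d/dw[-log(w**2 + 1) + log(w**2 + 5/2)] = -6*w/(2*w**4 + 7*w**2 + 5), which equals f(w).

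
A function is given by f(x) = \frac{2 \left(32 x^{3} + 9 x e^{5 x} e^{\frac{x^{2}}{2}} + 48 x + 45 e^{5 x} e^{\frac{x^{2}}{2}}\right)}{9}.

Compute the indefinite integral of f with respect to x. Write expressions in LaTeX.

F(x) = \frac{2 \left(8 x^{4} + 24 x^{2} + 9 e^{5 x} e^{\frac{x^{2}}{2}} + 18\right)}{9} + C

Recover f(x) by differentiating a candidate F(x); any mismatch rules it out.
Check: d/dx[\frac{2 \left(8 x^{4} + 24 x^{2} + 9 e^{5 x} e^{\frac{x^{2}}{2}} + 18\right)}{9}] = \frac{64 x^{3}}{9} + 2 x e^{5 x} e^{\frac{x^{2}}{2}} + \frac{32 x}{3} + 10 e^{5 x} e^{\frac{x^{2}}{2}}, which equals f(x).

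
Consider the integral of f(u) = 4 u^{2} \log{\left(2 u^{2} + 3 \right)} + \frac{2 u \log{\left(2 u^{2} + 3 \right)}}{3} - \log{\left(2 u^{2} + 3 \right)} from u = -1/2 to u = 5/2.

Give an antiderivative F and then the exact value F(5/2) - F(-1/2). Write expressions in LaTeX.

Integrate term by term and add the pieces.
F(u) = - \frac{8 u^{3}}{9} - \frac{u^{2}}{3} + 6 u + \left(\frac{4 u^{3}}{3} + \frac{u^{2}}{3} - u\right) \log{\left(2 u^{2} + 3 \right)} + \frac{\log{\left(u^{2} + \frac{3}{2} \right)}}{2} - 3 \sqrt{6} \operatorname{atan}{\left(\frac{\sqrt{6} u}{3} \right)} is an antiderivative of f.
Check: d/du[- \frac{8 u^{3}}{9} - \frac{u^{2}}{3} + 6 u + \left(\frac{4 u^{3}}{3} + \frac{u^{2}}{3} - u\right) \log{\left(2 u^{2} + 3 \right)} + \frac{\log{\left(u^{2} + \frac{3}{2} \right)}}{2} - 3 \sqrt{6} \operatorname{atan}{\left(\frac{\sqrt{6} u}{3} \right)}] = 4 u^{2} \log{\left(2 u^{2} + 3 \right)} + \frac{2 u \log{\left(2 u^{2} + 3 \right)}}{3} - \log{\left(2 u^{2} + 3 \right)} = f(u).
F(5/2) = - 3 \sqrt{6} \operatorname{atan}{\left(\frac{5 \sqrt{6}}{6} \right)} - \frac{35}{36} + \frac{\log{\left(\frac{31}{4} \right)}}{2} + \frac{245 \log{\left(\frac{31}{2} \right)}}{12}; F(-1/2) = - \frac{107}{36} + \frac{\log{\left(\frac{7}{4} \right)}}{2} + \frac{5 \log{\left(\frac{7}{2} \right)}}{12} + 3 \sqrt{6} \operatorname{atan}{\left(\frac{\sqrt{6}}{6} \right)}.
Integral = F(5/2) - F(-1/2) = - 3 \sqrt{6} \operatorname{atan}{\left(\frac{5 \sqrt{6}}{6} \right)} - 3 \sqrt{6} \operatorname{atan}{\left(\frac{\sqrt{6}}{6} \right)} - \frac{5 \log{\left(\frac{7}{2} \right)}}{12} - \frac{\log{\left(\frac{7}{4} \right)}}{2} + \frac{\log{\left(\frac{31}{4} \right)}}{2} + 2 + \frac{245 \log{\left(\frac{31}{2} \right)}}{12}.

Antiderivative: F(u) = - \frac{8 u^{3}}{9} - \frac{u^{2}}{3} + 6 u + \left(\frac{4 u^{3}}{3} + \frac{u^{2}}{3} - u\right) \log{\left(2 u^{2} + 3 \right)} + \frac{\log{\left(u^{2} + \frac{3}{2} \right)}}{2} - 3 \sqrt{6} \operatorname{atan}{\left(\frac{\sqrt{6} u}{3} \right)}; value = - 3 \sqrt{6} \operatorname{atan}{\left(\frac{5 \sqrt{6}}{6} \right)} - 3 \sqrt{6} \operatorname{atan}{\left(\frac{\sqrt{6}}{6} \right)} - \frac{5 \log{\left(\frac{7}{2} \right)}}{12} - \frac{\log{\left(\frac{7}{4} \right)}}{2} + \frac{\log{\left(\frac{31}{4} \right)}}{2} + 2 + \frac{245 \log{\left(\frac{31}{2} \right)}}{12}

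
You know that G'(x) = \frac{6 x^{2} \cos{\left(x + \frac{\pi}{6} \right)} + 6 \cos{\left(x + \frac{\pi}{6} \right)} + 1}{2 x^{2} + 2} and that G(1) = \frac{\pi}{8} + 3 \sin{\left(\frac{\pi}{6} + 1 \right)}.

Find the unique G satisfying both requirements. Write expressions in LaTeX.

Any candidate G(x) must reproduce the stated G'(x) exactly.
A general antiderivative is 3 \sin{\left(x + \frac{\pi}{6} \right)} + \frac{\operatorname{atan}{\left(x \right)}}{2} + C.
The condition gives C = \frac{\pi}{8} + 3 \sin{\left(\frac{\pi}{6} + 1 \right)} - (\frac{\pi}{8} + 3 \sin{\left(\frac{\pi}{6} + 1 \right)}) = 0.
So G(x) = \frac{6 \sin{\left(x + \frac{\pi}{6} \right)} + \operatorname{atan}{\left(x \right)}}{2}.
Check: d/dx[\frac{6 \sin{\left(x + \frac{\pi}{6} \right)} + \operatorname{atan}{\left(x \right)}}{2}] = \frac{6 x^{2} \cos{\left(x + \frac{\pi}{6} \right)} + 6 \cos{\left(x + \frac{\pi}{6} \right)} + 1}{2 x^{2} + 2} = G'(x).

G(x) = \frac{6 \sin{\left(x + \frac{\pi}{6} \right)} + \operatorname{atan}{\left(x \right)}}{2}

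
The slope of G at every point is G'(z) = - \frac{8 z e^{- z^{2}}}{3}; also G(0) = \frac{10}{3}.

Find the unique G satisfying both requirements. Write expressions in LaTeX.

G(z) = 2 + \frac{4 e^{- z^{2}}}{3}

G'(z) matches the chain-rule pattern g'(h)*h' with inner function h(z) = - z^{2}; substituting u = h(z) collapses the integral.
A general antiderivative is \frac{4 e^{- z^{2}}}{3} + C.
The condition gives C = \frac{10}{3} - (\frac{4}{3}) = 2.
So G(z) = 2 + \frac{4 e^{- z^{2}}}{3}.
Check: d/dz[2 + \frac{4 e^{- z^{2}}}{3}] = - \frac{8 z e^{- z^{2}}}{3} = G'(z).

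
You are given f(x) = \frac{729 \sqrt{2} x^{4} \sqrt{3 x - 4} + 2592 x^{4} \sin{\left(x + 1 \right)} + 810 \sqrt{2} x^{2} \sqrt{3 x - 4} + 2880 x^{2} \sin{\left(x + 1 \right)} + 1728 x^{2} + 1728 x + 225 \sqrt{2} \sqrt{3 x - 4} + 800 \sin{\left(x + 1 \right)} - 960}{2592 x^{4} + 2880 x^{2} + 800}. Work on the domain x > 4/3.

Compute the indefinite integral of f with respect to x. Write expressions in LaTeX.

Whatever form F(x) takes, F'(x) = f(x) is non-negotiable.
Check: d/dx[\frac{27 x^{3} \sqrt{3 x - 4} - 36 x^{2} \sqrt{3 x - 4} - 72 \sqrt{2} x^{2} \cos{\left(x + 1 \right)} + 15 x \sqrt{3 x - 4} - 48 \sqrt{2} x - 20 \sqrt{3 x - 4} - 40 \sqrt{2} \cos{\left(x + 1 \right)} - 24 \sqrt{2}}{72 \sqrt{2} x^{2} + 40 \sqrt{2}}] = \frac{2187 \sqrt{2} x^{5} + 2592 x^{4} \sqrt{3 x - 4} \sin{\left(x + 1 \right)} - 2916 \sqrt{2} x^{4} + 2430 \sqrt{2} x^{3} + 2880 x^{2} \sqrt{3 x - 4} \sin{\left(x + 1 \right)} + 1728 x^{2} \sqrt{3 x - 4} - 3240 \sqrt{2} x^{2} + 1728 x \sqrt{3 x - 4} + 675 \sqrt{2} x + 800 \sqrt{3 x - 4} \sin{\left(x + 1 \right)} - 960 \sqrt{3 x - 4} - 900 \sqrt{2}}{2592 x^{4} \sqrt{3 x - 4} + 2880 x^{2} \sqrt{3 x - 4} + 800 \sqrt{3 x - 4}}, which equals f(x).

F(x) = \frac{27 x^{3} \sqrt{3 x - 4} - 36 x^{2} \sqrt{3 x - 4} - 72 \sqrt{2} x^{2} \cos{\left(x + 1 \right)} + 15 x \sqrt{3 x - 4} - 48 \sqrt{2} x - 20 \sqrt{3 x - 4} - 40 \sqrt{2} \cos{\left(x + 1 \right)} - 24 \sqrt{2}}{72 \sqrt{2} x^{2} + 40 \sqrt{2}} + C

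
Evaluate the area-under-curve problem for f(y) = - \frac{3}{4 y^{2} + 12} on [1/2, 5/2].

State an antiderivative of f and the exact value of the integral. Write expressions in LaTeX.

Antiderivative: F(y) = - \frac{\sqrt{3} \operatorname{atan}{\left(\frac{\sqrt{3} y}{3} \right)}}{4}; value = - \frac{\sqrt{3} \operatorname{atan}{\left(\frac{5 \sqrt{3}}{6} \right)}}{4} + \frac{\sqrt{3} \operatorname{atan}{\left(\frac{\sqrt{3}}{6} \right)}}{4}

For F(y) to be correct the identity F'(y) - f(y) = 0 must hold.
F(y) = - \frac{\sqrt{3} \operatorname{atan}{\left(\frac{\sqrt{3} y}{3} \right)}}{4} is an antiderivative of f.
Check: d/dy[- \frac{\sqrt{3} \operatorname{atan}{\left(\frac{\sqrt{3} y}{3} \right)}}{4}] = - \frac{3}{4 y^{2} + 12} = f(y).
F(5/2) = - \frac{\sqrt{3} \operatorname{atan}{\left(\frac{5 \sqrt{3}}{6} \right)}}{4}; F(1/2) = - \frac{\sqrt{3} \operatorname{atan}{\left(\frac{\sqrt{3}}{6} \right)}}{4}.
Integral = F(5/2) - F(1/2) = - \frac{\sqrt{3} \operatorname{atan}{\left(\frac{5 \sqrt{3}}{6} \right)}}{4} + \frac{\sqrt{3} \operatorname{atan}{\left(\frac{\sqrt{3}}{6} \right)}}{4}.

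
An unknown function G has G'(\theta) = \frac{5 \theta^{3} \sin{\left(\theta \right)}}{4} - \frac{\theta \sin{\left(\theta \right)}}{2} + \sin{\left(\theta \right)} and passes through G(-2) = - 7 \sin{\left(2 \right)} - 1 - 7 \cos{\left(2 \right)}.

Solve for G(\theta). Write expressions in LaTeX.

G(\theta) = - \frac{5 \theta^{3} \cos{\left(\theta \right)}}{4} + \frac{15 \theta^{2} \sin{\left(\theta \right)}}{4} + 8 \theta \cos{\left(\theta \right)} - 8 \sin{\left(\theta \right)} - \cos{\left(\theta \right)} - 1

Integrate term by term and add the pieces.
A general antiderivative is - \frac{5 \theta^{3} \cos{\left(\theta \right)}}{4} + \frac{15 \theta^{2} \sin{\left(\theta \right)}}{4} + 8 \theta \cos{\left(\theta \right)} - 8 \sin{\left(\theta \right)} - \cos{\left(\theta \right)} + C.
The condition gives C = - 7 \sin{\left(2 \right)} - 1 - 7 \cos{\left(2 \right)} - (- 7 \sin{\left(2 \right)} - 7 \cos{\left(2 \right)}) = -1.
So G(\theta) = - \frac{5 \theta^{3} \cos{\left(\theta \right)}}{4} + \frac{15 \theta^{2} \sin{\left(\theta \right)}}{4} + 8 \theta \cos{\left(\theta \right)} - 8 \sin{\left(\theta \right)} - \cos{\left(\theta \right)} - 1.
Check: d/d\theta[- \frac{5 \theta^{3} \cos{\left(\theta \right)}}{4} + \frac{15 \theta^{2} \sin{\left(\theta \right)}}{4} + 8 \theta \cos{\left(\theta \right)} - 8 \sin{\left(\theta \right)} - \cos{\left(\theta \right)} - 1] = \frac{5 \theta^{3} \sin{\left(\theta \right)}}{4} - \frac{\theta \sin{\left(\theta \right)}}{2} + \sin{\left(\theta \right)} = G'(\theta).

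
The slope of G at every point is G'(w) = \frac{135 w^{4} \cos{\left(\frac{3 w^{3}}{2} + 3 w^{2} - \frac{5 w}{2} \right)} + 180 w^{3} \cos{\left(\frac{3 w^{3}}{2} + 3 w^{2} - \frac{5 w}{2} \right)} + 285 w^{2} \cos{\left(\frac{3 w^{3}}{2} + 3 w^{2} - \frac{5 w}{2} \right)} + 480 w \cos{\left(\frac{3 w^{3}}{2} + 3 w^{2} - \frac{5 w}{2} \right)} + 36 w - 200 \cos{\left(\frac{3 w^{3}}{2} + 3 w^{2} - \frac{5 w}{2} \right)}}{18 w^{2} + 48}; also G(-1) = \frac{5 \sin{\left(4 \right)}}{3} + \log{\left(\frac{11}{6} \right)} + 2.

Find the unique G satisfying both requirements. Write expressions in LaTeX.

G(w) = \frac{3 \log{\left(\frac{w^{2}}{2} + \frac{4}{3} \right)} + 5 \sin{\left(\frac{3 w^{3}}{2} + 3 w^{2} - \frac{5 w}{2} \right)} + 6}{3}

A first test for any G(w): its w-derivative must equal the given G'(w).
A general antiderivative is \log{\left(\frac{w^{2}}{2} + \frac{4}{3} \right)} + \frac{5 \sin{\left(\frac{3 w^{3}}{2} + 3 w^{2} - \frac{5 w}{2} \right)}}{3} + C.
The condition gives C = \frac{5 \sin{\left(4 \right)}}{3} + \log{\left(\frac{11}{6} \right)} + 2 - (\frac{5 \sin{\left(4 \right)}}{3} + \log{\left(\frac{11}{6} \right)}) = 2.
So G(w) = \frac{3 \log{\left(\frac{w^{2}}{2} + \frac{4}{3} \right)} + 5 \sin{\left(\frac{3 w^{3}}{2} + 3 w^{2} - \frac{5 w}{2} \right)} + 6}{3}.
Check: d/dw[\frac{3 \log{\left(\frac{w^{2}}{2} + \frac{4}{3} \right)} + 5 \sin{\left(\frac{3 w^{3}}{2} + 3 w^{2} - \frac{5 w}{2} \right)} + 6}{3}] = \frac{135 w^{4} \cos{\left(\frac{3 w^{3}}{2} + 3 w^{2} - \frac{5 w}{2} \right)} + 180 w^{3} \cos{\left(\frac{3 w^{3}}{2} + 3 w^{2} - \frac{5 w}{2} \right)} + 285 w^{2} \cos{\left(\frac{3 w^{3}}{2} + 3 w^{2} - \frac{5 w}{2} \right)} + 480 w \cos{\left(\frac{3 w^{3}}{2} + 3 w^{2} - \frac{5 w}{2} \right)} + 36 w - 200 \cos{\left(\frac{3 w^{3}}{2} + 3 w^{2} - \frac{5 w}{2} \right)}}{18 w^{2} + 48} = G'(w).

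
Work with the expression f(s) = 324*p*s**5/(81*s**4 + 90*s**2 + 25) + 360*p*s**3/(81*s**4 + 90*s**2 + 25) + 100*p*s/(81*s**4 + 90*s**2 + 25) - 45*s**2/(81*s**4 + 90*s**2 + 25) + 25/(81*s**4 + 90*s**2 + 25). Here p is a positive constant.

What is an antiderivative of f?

An antiderivative is F(s) = 2*p*s**2 + 5*s/(3*(3*s**2 + 5/3)).

Integrate term by term and add the pieces.
Check: d/ds[2*p*s**2 + 5*s/(3*(3*s**2 + 5/3))] = (324*p*s**5 + 360*p*s**3 + 100*p*s - 45*s**2 + 25)/(81*s**4 + 90*s**2 + 25), which equals f(s).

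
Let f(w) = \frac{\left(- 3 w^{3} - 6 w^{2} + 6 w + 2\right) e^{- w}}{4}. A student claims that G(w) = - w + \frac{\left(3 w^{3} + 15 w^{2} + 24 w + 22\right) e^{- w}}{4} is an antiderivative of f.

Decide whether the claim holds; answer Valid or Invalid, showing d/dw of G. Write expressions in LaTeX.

Invalid: d/dw[G] - f = -1, which is not 0.

d/dw[G] = \frac{\left(- 3 w^{3} - 6 w^{2} + 6 w - 4 e^{w} + 2\right) e^{- w}}{4}
d/dw[G] - f(w) = -1 != 0.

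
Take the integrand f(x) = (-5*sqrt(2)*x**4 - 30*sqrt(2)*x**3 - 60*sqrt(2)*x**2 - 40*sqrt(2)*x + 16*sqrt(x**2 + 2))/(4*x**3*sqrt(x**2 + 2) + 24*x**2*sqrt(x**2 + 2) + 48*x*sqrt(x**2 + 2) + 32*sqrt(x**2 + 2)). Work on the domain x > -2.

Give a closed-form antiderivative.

Whatever form F(x) takes, F'(x) = f(x) is non-negotiable.
Check: d/dx[-(5*sqrt(2)*x**2*sqrt(x**2 + 2) + 20*sqrt(2)*x*sqrt(x**2 + 2) + 20*sqrt(2)*sqrt(x**2 + 2) + 8)/(4*(x + 2)**2)] = (-5*sqrt(2)*x**4 - 30*sqrt(2)*x**3 - 60*sqrt(2)*x**2 - 40*sqrt(2)*x + 16*sqrt(x**2 + 2))/(4*x**3*sqrt(x**2 + 2) + 24*x**2*sqrt(x**2 + 2) + 48*x*sqrt(x**2 + 2) + 32*sqrt(x**2 + 2)) = f(x).

An antiderivative is F(x) = -(5*sqrt(2)*x**2*sqrt(x**2 + 2) + 20*sqrt(2)*x*sqrt(x**2 + 2) + 20*sqrt(2)*sqrt(x**2 + 2) + 8)/(4*(x + 2)**2).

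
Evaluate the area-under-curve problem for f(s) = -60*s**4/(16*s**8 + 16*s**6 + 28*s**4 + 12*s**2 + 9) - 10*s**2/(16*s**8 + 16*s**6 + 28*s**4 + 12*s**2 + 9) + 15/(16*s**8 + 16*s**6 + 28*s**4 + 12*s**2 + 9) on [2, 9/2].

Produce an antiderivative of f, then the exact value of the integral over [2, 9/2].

f has the shape u'v + uv' for u = 5*s/2 and v = 1/(2*s**4 + s**2 + 3/2) — it is the derivative of the product u*v.
F(s) = 5*s/(4*s**4 + 2*s**2 + 3) is an antiderivative of f.
Check: d/ds[5*s/(4*s**4 + 2*s**2 + 3)] = (-60*s**4 - 10*s**2 + 15)/(16*s**8 + 16*s**6 + 28*s**4 + 12*s**2 + 9), which equals f(s).
F(9/2) = 6/449; F(2) = 2/15.
Integral = F(9/2) - F(2) = -808/6735.

Antiderivative: F(s) = 5*s/(4*s**4 + 2*s**2 + 3); value = -808/6735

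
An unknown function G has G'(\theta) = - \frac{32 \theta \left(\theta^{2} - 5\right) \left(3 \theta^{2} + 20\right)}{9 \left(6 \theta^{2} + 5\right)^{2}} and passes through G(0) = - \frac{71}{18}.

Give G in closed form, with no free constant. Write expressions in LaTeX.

Recognize the product-rule pattern: G'(\theta) = u'v + uv' with u = - \frac{4 \left(5 - \theta^{2}\right)^{2}}{9}, v = \frac{1}{3 \theta^{2} + \frac{5}{2}}, so integration by parts undoes it.
A general antiderivative is - \frac{4 \left(5 - \theta^{2}\right)^{2}}{9 \left(3 \theta^{2} + \frac{5}{2}\right)} + C.
The condition gives C = - \frac{71}{18} - (- \frac{40}{9}) = \frac{1}{2}.
So G(\theta) = \frac{54 \theta^{2} - 16 \left(5 - \theta^{2}\right)^{2} + 45}{18 \left(6 \theta^{2} + 5\right)}.
Check: d/d\theta[\frac{54 \theta^{2} - 16 \left(5 - \theta^{2}\right)^{2} + 45}{18 \left(6 \theta^{2} + 5\right)}] = \frac{- 96 \theta^{5} - 160 \theta^{3} + 3200 \theta}{324 \theta^{4} + 540 \theta^{2} + 225}, which equals G'(\theta).

G(\theta) = \frac{54 \theta^{2} - 16 \left(5 - \theta^{2}\right)^{2} + 45}{18 \left(6 \theta^{2} + 5\right)}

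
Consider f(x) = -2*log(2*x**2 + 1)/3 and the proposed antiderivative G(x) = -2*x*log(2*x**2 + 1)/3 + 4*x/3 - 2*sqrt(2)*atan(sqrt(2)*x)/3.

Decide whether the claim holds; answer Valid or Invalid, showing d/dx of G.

Valid - the claim checks out under differentiation.

d/dx[G] = -2*log(2*x**2 + 1)/3
This equals f(x) exactly, so the claim holds.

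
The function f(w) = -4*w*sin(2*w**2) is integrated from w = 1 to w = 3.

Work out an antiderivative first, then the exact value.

Antiderivative: F(w) = cos(2*w**2); value = -cos(2) + cos(18)

f matches the chain-rule pattern g'(h)*h' with inner function h(w) = 2*w**2; substituting u = h(w) collapses the integral.
F(w) = cos(2*w**2) is an antiderivative of f.
Check: d/dw[cos(2*w**2)] = -4*w*sin(2*w**2) = f(w).
F(3) = cos(18); F(1) = cos(2).
Integral = F(3) - F(1) = -cos(2) + cos(18).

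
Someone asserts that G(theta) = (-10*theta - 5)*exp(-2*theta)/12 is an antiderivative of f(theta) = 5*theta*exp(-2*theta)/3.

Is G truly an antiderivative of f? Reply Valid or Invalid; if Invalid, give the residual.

Valid - differentiating G returns exactly f.

d/dtheta[G] = 5*theta*exp(-2*theta)/3
This equals f(theta) exactly, so the claim holds.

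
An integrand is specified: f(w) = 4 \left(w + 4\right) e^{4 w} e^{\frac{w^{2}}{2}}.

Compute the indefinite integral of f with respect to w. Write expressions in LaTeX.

The substitution u = \frac{w^{2}}{2} + 4 w works: f is exactly (dF/du)*(du/dw) for that inner function.
Check: d/dw[4 e^{\frac{w^{2}}{2} + 4 w}] = 4 w e^{4 w} e^{\frac{w^{2}}{2}} + 16 e^{4 w} e^{\frac{w^{2}}{2}}, which equals f(w).

F(w) = 4 e^{\frac{w^{2}}{2} + 4 w} + C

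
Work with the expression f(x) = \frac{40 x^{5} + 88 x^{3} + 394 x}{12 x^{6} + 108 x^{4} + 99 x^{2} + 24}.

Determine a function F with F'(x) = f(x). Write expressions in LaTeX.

Since d/dx undoes antidifferentiation here, F'(x) = f(x) is required of F(x).
Check: d/dx[\frac{5 \left(2 x^{2} + 1\right) \log{\left(\frac{x^{2}}{2} + 4 \right)} - 12}{3 \left(2 x^{2} + 1\right)}] = \frac{40 x^{5} + 88 x^{3} + 394 x}{12 x^{6} + 108 x^{4} + 99 x^{2} + 24} = f(x).

An antiderivative is F(x) = \frac{5 \left(2 x^{2} + 1\right) \log{\left(\frac{x^{2}}{2} + 4 \right)} - 12}{3 \left(2 x^{2} + 1\right)}.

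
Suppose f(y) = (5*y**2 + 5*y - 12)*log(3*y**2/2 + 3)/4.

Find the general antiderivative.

F(y) = (30*y**3*log(3*y**2/2 + 3) - 20*y**3 + 45*y**2*log(3*y**2/2 + 3) - 45*y**2 - 216*y*log(3*y**2/2 + 3) + 552*y + 90*log(y**2 + 2) - 552*sqrt(2)*atan(sqrt(2)*y/2))/72 + C

Recover f(y) by differentiating a candidate F(y); any mismatch rules it out.
Check: d/dy[(30*y**3*log(3*y**2/2 + 3) - 20*y**3 + 45*y**2*log(3*y**2/2 + 3) - 45*y**2 - 216*y*log(3*y**2/2 + 3) + 552*y + 90*log(y**2 + 2) - 552*sqrt(2)*atan(sqrt(2)*y/2))/72] = 5*y**2*log(y**2/2 + 1)/4 + 5*y**2*log(3)/4 + 5*y*log(y**2/2 + 1)/4 + 5*y*log(3)/4 - 3*log(y**2/2 + 1) - 3*log(3), which equals f(y).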